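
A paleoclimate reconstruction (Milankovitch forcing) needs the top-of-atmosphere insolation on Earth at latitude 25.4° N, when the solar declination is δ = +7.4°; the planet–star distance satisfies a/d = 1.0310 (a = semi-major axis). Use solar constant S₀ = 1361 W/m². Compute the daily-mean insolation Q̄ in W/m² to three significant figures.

Q̄ ≈ 453 W/m²

cos H₀ = −tan(+25.4°) tan(+7.400°) = -0.0617, H₀ = 1.6325 rad.
Bracket: H₀ sin φ sin δ + cos φ cos δ sin H₀ = 1.6325×0.42894×0.12880 + 0.90334×0.99167×0.99810 = 0.090191 + 0.894113 = 0.984304.
Inverse-square distance factor (a/d)² = 1.0310² = 1.062961.
Q̄ = (S₀/π) × 1.062961 × [bracket] = (1361/π) × 1.062961 × 0.984304 = 453.3 W/m².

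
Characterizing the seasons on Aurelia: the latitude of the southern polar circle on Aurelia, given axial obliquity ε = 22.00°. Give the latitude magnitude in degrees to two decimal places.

The polar circle is the lowest latitude that experiences at least one full rotation of continuous darkness at the northern-summer solstice; it lies at |ϕ| = 90° − ε = 90° − 22.00° = 68.00°.

68.00°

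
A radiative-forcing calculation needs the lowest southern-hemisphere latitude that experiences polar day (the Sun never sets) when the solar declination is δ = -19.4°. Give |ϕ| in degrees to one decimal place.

|ϕ| = 70.6°

Polar day requires cos h₀ = −tan ϕ tan δ ≤ −1, i.e. tan ϕ tan δ ≥ 1.
The boundary is |tan ϕ| · |tan δ| = 1, so |ϕ| = 90° − |δ| = 90° − 19.4° = 70.6° in the southern hemisphere.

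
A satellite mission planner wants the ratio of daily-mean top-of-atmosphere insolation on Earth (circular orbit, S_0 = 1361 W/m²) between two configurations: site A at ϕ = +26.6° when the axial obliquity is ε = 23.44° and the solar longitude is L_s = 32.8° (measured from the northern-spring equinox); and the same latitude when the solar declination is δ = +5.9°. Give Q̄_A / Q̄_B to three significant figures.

Q̄_A / Q̄_B ≈ 1.07

— Configuration A (ϕ=+26.6°):
Solar declination: sin δ = sin ε · sin L_s = sin 23.44° × sin 32.8° = 0.21549, so δ = +12.444°.
cos h₀ = −tan(+26.6°) tan(+12.444°) = -0.1105, h₀ = 1.6815 rad.
Bracket: h₀ sin ϕ sin δ + cos ϕ cos δ sin h₀ = 1.6815×0.44776×0.21549 + 0.89415×0.97651×0.99388 = 0.162244 + 0.867803 = 1.030047.
Q̄ = (S_0/π) × [bracket] = (1361/π) × 1.030047 = 446.24 W/m².
— Configuration B (ϕ=+26.6°):
cos h₀ = −tan(+26.6°) tan(+5.900°) = -0.0517, h₀ = 1.6226 rad.
Bracket: h₀ sin ϕ sin δ + cos ϕ cos δ sin h₀ = 1.6226×0.44776×0.10279 + 0.89415×0.99470×0.99866 = 0.074681 + 0.888219 = 0.962900.
Q̄ = (S_0/π) × [bracket] = (1361/π) × 0.962900 = 417.15 W/m².
Ratio Q̄_A / Q̄_B = 446.24 / 417.15 = 1.070.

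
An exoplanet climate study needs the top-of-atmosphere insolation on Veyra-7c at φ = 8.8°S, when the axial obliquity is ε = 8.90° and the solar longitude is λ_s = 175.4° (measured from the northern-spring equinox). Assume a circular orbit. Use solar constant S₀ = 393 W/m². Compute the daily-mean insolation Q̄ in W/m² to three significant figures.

Solar declination: sin δ = sin ε · sin λ_s = sin 8.90° × sin 175.4° = 0.01241, so δ = +0.711°.
cos H₀ = −tan(-8.8°) tan(+0.711°) = 0.0019, H₀ = 1.5689 rad.
Bracket: H₀ sin φ sin δ + cos φ cos δ sin H₀ = 1.5689×-0.15299×0.01241 + 0.98823×0.99992×1.00000 = -0.002979 + 0.988151 = 0.985172.
Q̄ = (S₀/π) × [bracket] = (393/π) × 0.985172 = 123.2 W/m².

Q̄ ≈ 123 W/m²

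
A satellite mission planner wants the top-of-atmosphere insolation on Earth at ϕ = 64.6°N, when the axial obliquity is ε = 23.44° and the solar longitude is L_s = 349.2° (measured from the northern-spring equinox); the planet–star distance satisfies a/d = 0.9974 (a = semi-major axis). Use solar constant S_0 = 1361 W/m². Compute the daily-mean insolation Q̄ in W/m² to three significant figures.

Solar declination: sin δ = sin ε · sin L_s = sin 23.44° × sin 349.2° = -0.07454, so δ = -4.275°.
cos h₀ = −tan(+64.6°) tan(-4.275°) = 0.1574, h₀ = 1.4127 rad.
Bracket: h₀ sin ϕ sin δ + cos ϕ cos δ sin h₀ = 1.4127×0.90334×-0.07454 + 0.42894×0.99722×0.98753 = -0.095124 + 0.422414 = 0.327290.
Inverse-square distance factor (a/d)² = 0.9974² = 0.994807.
Q̄ = (S_0/π) × 0.994807 × [bracket] = (1361/π) × 0.994807 × 0.327290 = 141.1 W/m².

Q̄ ≈ 141 W/m²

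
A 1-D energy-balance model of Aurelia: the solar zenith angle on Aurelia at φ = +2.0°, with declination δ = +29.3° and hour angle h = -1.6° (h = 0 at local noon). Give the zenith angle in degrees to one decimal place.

cos θ_z = sin φ sin δ + cos φ cos δ cos h = 0.017079 + 0.871198 = 0.888277.
θ_z = arccos(0.888277) = 27.3°.

θ_z = 27.3°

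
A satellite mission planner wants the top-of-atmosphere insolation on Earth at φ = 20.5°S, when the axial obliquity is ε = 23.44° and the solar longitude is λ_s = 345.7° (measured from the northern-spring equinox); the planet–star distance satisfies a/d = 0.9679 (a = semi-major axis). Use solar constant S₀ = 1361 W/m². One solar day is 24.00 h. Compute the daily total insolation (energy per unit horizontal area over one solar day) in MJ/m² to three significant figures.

34.6 MJ/m²

Solar declination: sin δ = sin ε · sin λ_s = sin 23.44° × sin 345.7° = -0.09825, so δ = -5.639°.
cos H₀ = −tan(-20.5°) tan(-5.639°) = -0.0369, H₀ = 1.6077 rad.
Bracket: H₀ sin φ sin δ + cos φ cos δ sin H₀ = 1.6077×-0.35021×-0.09825 + 0.93667×0.99516×0.99932 = 0.055318 + 0.931503 = 0.986821.
Inverse-square distance factor (a/d)² = 0.9679² = 0.936830.
Q̄ = (S₀/π) × 0.936830 × [bracket] = (1361/π) × 0.936830 × 0.986821 = 400.50 W/m².
Daily total = Q̄ × 24.00 h × 3600 s/h = 400.50 × 24.00 × 3600 / 10⁶ = 34.60 MJ/m².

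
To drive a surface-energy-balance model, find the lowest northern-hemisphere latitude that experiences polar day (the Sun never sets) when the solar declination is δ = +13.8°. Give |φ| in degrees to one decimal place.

|φ| = 76.2°

Polar day requires cos H₀ = −tan φ tan δ ≤ −1, i.e. tan φ tan δ ≥ 1.
The boundary is |tan φ| · |tan δ| = 1, so |φ| = 90° − |δ| = 90° − 13.8° = 76.2° in the northern hemisphere.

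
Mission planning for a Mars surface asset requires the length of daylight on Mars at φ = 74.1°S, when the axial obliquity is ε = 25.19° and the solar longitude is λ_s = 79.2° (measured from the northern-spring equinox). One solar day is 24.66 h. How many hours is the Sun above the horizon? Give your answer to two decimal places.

0.00 h

Solar declination: sin δ = sin ε · sin λ_s = sin 25.19° × sin 79.2° = 0.41808, so δ = +24.714°.
cos H₀ = −tan φ · tan δ = 1.6157 ≥ 1, so the Sun never rises (polar night) and H₀ = 0.
Daylight = 2H₀/(2π) × 24.66 h = (0.0000/π) × 24.66 = 0.00 h.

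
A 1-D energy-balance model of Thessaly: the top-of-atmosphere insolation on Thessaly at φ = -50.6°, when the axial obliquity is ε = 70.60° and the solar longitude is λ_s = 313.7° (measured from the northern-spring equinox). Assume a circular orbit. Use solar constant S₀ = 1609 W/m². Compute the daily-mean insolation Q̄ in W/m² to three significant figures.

Solar declination: sin δ = sin ε · sin λ_s = sin 70.60° × sin 313.7° = -0.68192, so δ = -42.994°.
cos H₀ = −tan(-50.6°) tan(-42.994°) = -1.1350 ≤ −1 ⇒ polar day, H₀ = π.
Bracket: H₀ sin φ sin δ + cos φ cos δ sin H₀ = 3.1416×-0.77273×-0.68192 + 0.63473×0.73143×0.00000 = 1.655435 + 0.000000 = 1.655435.
Q̄ = (S₀/π) × [bracket] = (1609/π) × 1.655435 = 847.8 W/m².

Q̄ ≈ 848 W/m²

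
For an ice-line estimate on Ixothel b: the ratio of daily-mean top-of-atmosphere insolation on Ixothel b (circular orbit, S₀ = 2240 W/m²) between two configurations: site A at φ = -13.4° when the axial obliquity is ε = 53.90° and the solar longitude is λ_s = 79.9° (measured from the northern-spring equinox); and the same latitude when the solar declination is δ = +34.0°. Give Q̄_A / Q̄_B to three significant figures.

— Configuration A (φ=-13.4°):
Solar declination: sin δ = sin ε · sin λ_s = sin 53.90° × sin 79.9° = 0.79547, so δ = +52.700°.
cos H₀ = −tan(-13.4°) tan(+52.700°) = 0.3127, H₀ = 1.2527 rad.
Bracket: H₀ sin φ sin δ + cos φ cos δ sin H₀ = 1.2527×-0.23175×0.79547 + 0.97278×0.60599×0.94984 = -0.230935 + 0.559926 = 0.328991.
Q̄ = (S₀/π) × [bracket] = (2240/π) × 0.328991 = 234.58 W/m².
— Configuration B (φ=-13.4°):
cos H₀ = −tan(-13.4°) tan(+34.000°) = 0.1607, H₀ = 1.4094 rad.
Bracket: H₀ sin φ sin δ + cos φ cos δ sin H₀ = 1.4094×-0.23175×0.55919 + 0.97278×0.82904×0.98700 = -0.182647 + 0.795989 = 0.613342.
Q̄ = (S₀/π) × [bracket] = (2240/π) × 0.613342 = 437.32 W/m².
Ratio Q̄_A / Q̄_B = 234.58 / 437.32 = 0.5364.

Q̄_A / Q̄_B ≈ 0.536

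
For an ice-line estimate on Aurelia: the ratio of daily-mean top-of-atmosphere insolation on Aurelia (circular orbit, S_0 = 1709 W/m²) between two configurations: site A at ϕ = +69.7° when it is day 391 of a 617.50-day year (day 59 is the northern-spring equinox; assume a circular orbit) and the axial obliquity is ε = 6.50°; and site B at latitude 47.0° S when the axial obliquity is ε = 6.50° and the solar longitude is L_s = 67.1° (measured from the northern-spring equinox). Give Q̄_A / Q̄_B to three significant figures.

Q̄_A / Q̄_B ≈ 0.548

— Configuration A (ϕ=+69.7°):
Solar longitude: L_s = 360° × (391 − 59)/617.50 = 193.555°.
sin δ = sin 6.50° × sin 193.555° = -0.02653, so δ = -1.520°.
cos h₀ = −tan(+69.7°) tan(-1.520°) = 0.0717, h₀ = 1.4990 rad.
Bracket: h₀ sin ϕ sin δ + cos ϕ cos δ sin h₀ = 1.4990×0.93789×-0.02653 + 0.34694×0.99965×0.99742 = -0.037298 + 0.345924 = 0.308626.
Q̄ = (S_0/π) × [bracket] = (1709/π) × 0.308626 = 167.89 W/m².
— Configuration B (ϕ=-47.0°):
Solar declination: sin δ = sin ε · sin L_s = sin 6.50° × sin 67.1° = 0.10428, so δ = +5.986°.
cos h₀ = −tan(-47.0°) tan(+5.986°) = 0.1124, h₀ = 1.4581 rad.
Bracket: h₀ sin ϕ sin δ + cos ϕ cos δ sin h₀ = 1.4581×-0.73135×0.10428 + 0.68200×0.99455×0.99366 = -0.111202 + 0.673983 = 0.562781.
Q̄ = (S_0/π) × [bracket] = (1709/π) × 0.562781 = 306.15 W/m².
Ratio Q̄_A / Q̄_B = 167.89 / 306.15 = 0.5484.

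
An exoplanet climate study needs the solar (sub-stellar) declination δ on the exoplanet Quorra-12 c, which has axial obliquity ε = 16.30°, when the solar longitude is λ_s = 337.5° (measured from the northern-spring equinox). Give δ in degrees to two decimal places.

δ = -6.17°

sin δ = sin ε · sin λ_s = sin 16.30° × sin 337.5° = -0.107406.
δ = arcsin(-0.107406) = -6.17°.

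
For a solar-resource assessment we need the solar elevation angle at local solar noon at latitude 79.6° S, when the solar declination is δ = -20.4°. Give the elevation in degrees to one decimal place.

30.8°

At local noon the hour angle is zero, so the zenith angle equals |ϕ − δ| = |-79.6° − (-20.400°)| = 59.200°.
Elevation = 90° − 59.200° = 30.8°.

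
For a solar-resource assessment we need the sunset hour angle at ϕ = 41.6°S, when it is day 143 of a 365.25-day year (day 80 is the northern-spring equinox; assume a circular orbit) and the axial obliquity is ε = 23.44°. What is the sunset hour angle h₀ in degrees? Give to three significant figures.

Solar longitude: L_s = 360° × (143 − 80)/365.25 = 62.094°.
sin δ = sin 23.44° × sin 62.094° = 0.35153, so δ = +20.581°.
cos h₀ = −tan ϕ · tan δ = −tan(-41.6°) × tan(+20.581°) = 0.3334, so h₀ = 1.2309 rad = 70.53°.

h₀ = 70.5°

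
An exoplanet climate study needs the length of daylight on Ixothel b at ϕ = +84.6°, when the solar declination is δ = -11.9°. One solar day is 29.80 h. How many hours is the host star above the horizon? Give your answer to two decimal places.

cos h₀ = −tan ϕ · tan δ = 2.2293 ≥ 1, so the host star never rises (polar night) and h₀ = 0.
Daylight = 2h₀/(2π) × 29.80 h = (0.0000/π) × 29.80 = 0.00 h.

0.00 h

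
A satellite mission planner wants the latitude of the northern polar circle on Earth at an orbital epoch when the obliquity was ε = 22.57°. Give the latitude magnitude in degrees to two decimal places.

The polar circle is the lowest latitude that experiences at least one full rotation of continuous daylight at the northern-summer solstice; it lies at |φ| = 90° − ε = 90° − 22.57° = 67.43°.

67.43°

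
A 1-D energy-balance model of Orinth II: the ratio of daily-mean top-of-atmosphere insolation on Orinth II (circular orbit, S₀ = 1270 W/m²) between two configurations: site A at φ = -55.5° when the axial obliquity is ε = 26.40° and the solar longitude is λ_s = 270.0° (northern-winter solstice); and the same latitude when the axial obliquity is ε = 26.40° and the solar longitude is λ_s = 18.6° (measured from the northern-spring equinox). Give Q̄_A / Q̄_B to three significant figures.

Q̄_A / Q̄_B ≈ 3.14

— Configuration A (φ=-55.5°):
Solar declination: sin δ = sin ε · sin λ_s = sin 26.40° × sin 270.0° = -0.44464, so δ = -26.400°.
cos H₀ = −tan(-55.5°) tan(-26.400°) = -0.7223, H₀ = 2.3779 rad.
Bracket: H₀ sin φ sin δ + cos φ cos δ sin H₀ = 2.3779×-0.82413×-0.44464 + 0.56641×0.89571×0.69161 = 0.871360 + 0.350881 = 1.222241.
Q̄ = (S₀/π) × [bracket] = (1270/π) × 1.222241 = 494.10 W/m².
— Configuration B (φ=-55.5°):
Solar declination: sin δ = sin ε · sin λ_s = sin 26.40° × sin 18.6° = 0.14182, so δ = +8.153°.
cos H₀ = −tan(-55.5°) tan(+8.153°) = 0.2085, H₀ = 1.3608 rad.
Bracket: H₀ sin φ sin δ + cos φ cos δ sin H₀ = 1.3608×-0.82413×0.14182 + 0.56641×0.98989×0.97803 = -0.159048 + 0.548365 = 0.389317.
Q̄ = (S₀/π) × [bracket] = (1270/π) × 0.389317 = 157.38 W/m².
Ratio Q̄_A / Q̄_B = 494.10 / 157.38 = 3.140.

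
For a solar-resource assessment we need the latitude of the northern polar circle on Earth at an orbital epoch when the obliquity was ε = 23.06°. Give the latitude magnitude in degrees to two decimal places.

The polar circle is the lowest latitude that experiences at least one full rotation of continuous daylight at the northern-summer solstice; it lies at |φ| = 90° − ε = 90° − 23.06° = 66.94°.

66.94°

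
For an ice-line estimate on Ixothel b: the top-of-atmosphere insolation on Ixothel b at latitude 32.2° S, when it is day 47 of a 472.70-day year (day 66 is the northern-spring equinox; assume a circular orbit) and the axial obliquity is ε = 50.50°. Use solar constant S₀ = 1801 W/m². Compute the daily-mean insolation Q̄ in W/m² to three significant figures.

Solar longitude: λ_s = 360° × (47 − 66)/472.70 = -14.470°, i.e. -14.470° + 360° = 345.530°.
sin δ = sin 50.50° × sin 345.530° = -0.19281, so δ = -11.117°.
cos H₀ = −tan(-32.2°) tan(-11.117°) = -0.1237, H₀ = 1.6949 rad.
Bracket: H₀ sin φ sin δ + cos φ cos δ sin H₀ = 1.6949×-0.53288×-0.19281 + 0.84619×0.98124×0.99231 = 0.174142 + 0.823930 = 0.998072.
Q̄ = (S₀/π) × [bracket] = (1801/π) × 0.998072 = 572.2 W/m².

Q̄ ≈ 572 W/m²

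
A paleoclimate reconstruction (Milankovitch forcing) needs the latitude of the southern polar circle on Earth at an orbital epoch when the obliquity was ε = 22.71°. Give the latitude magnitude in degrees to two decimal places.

67.29°

The polar circle is the lowest latitude that experiences at least one full rotation of continuous darkness at the northern-summer solstice; it lies at |φ| = 90° − ε = 90° − 22.71° = 67.29°.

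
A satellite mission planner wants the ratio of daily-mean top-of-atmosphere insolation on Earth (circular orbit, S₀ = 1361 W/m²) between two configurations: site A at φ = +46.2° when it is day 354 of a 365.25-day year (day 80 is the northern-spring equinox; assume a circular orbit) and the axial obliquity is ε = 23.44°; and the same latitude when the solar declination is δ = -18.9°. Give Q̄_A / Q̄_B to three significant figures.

Q̄_A / Q̄_B ≈ 0.758

— Configuration A (φ=+46.2°):
Solar longitude: λ_s = 360° × (354 − 80)/365.25 = 270.062°.
sin δ = sin 23.44° × sin 270.062° = -0.39779, so δ = -23.440°.
cos H₀ = −tan(+46.2°) tan(-23.440°) = 0.4521, H₀ = 1.1017 rad.
Bracket: H₀ sin φ sin δ + cos φ cos δ sin H₀ = 1.1017×0.72176×-0.39779 + 0.69214×0.91748×0.89196 = -0.316308 + 0.566417 = 0.250109.
Q̄ = (S₀/π) × [bracket] = (1361/π) × 0.250109 = 108.35 W/m².
— Configuration B (φ=+46.2°):
cos H₀ = −tan(+46.2°) tan(-18.900°) = 0.3570, H₀ = 1.2057 rad.
Bracket: H₀ sin φ sin δ + cos φ cos δ sin H₀ = 1.2057×0.72176×-0.32392 + 0.69214×0.94609×0.93409 = -0.281884 + 0.611667 = 0.329783.
Q̄ = (S₀/π) × [bracket] = (1361/π) × 0.329783 = 142.87 W/m².
Ratio Q̄_A / Q̄_B = 108.35 / 142.87 = 0.7584.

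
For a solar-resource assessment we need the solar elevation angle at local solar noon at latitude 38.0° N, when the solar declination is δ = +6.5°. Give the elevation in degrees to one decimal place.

At local noon the hour angle is zero, so the zenith angle equals |φ − δ| = |+38.0° − (+6.500°)| = 31.500°.
Elevation = 90° − 31.500° = 58.5°.

58.5°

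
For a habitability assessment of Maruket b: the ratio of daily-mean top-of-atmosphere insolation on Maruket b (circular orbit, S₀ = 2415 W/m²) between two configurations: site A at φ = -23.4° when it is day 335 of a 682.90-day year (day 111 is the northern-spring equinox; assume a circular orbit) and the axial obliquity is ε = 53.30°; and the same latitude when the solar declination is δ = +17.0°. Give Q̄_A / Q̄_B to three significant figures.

— Configuration A (φ=-23.4°):
Solar longitude: λ_s = 360° × (335 − 111)/682.90 = 118.085°.
sin δ = sin 53.30° × sin 118.085° = 0.70737, so δ = +45.021°.
cos H₀ = −tan(-23.4°) tan(+45.021°) = 0.4331, H₀ = 1.1229 rad.
Bracket: H₀ sin φ sin δ + cos φ cos δ sin H₀ = 1.1229×-0.39715×0.70737 + 0.91775×0.70684×0.90137 = -0.315459 + 0.584721 = 0.269262.
Q̄ = (S₀/π) × [bracket] = (2415/π) × 0.269262 = 206.99 W/m².
— Configuration B (φ=-23.4°):
cos H₀ = −tan(-23.4°) tan(+17.000°) = 0.1323, H₀ = 1.4381 rad.
Bracket: H₀ sin φ sin δ + cos φ cos δ sin H₀ = 1.4381×-0.39715×0.29237 + 0.91775×0.95630×0.99121 = -0.166985 + 0.869930 = 0.702945.
Q̄ = (S₀/π) × [bracket] = (2415/π) × 0.702945 = 540.37 W/m².
Ratio Q̄_A / Q̄_B = 206.99 / 540.37 = 0.3831.

Q̄_A / Q̄_B ≈ 0.383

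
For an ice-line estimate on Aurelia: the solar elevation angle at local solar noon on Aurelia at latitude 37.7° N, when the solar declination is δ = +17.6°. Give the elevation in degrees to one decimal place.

69.9°

At local noon the hour angle is zero, so the zenith angle equals |ϕ − δ| = |+37.7° − (+17.600°)| = 20.100°.
Elevation = 90° − 20.100° = 69.9°.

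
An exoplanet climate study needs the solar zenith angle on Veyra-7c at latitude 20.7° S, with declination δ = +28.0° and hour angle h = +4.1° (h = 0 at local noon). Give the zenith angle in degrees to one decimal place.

cos θ_z = sin φ sin δ + cos φ cos δ cos h = -0.165946 + 0.823834 = 0.657888.
θ_z = arccos(0.657888) = 48.9°.

θ_z = 48.9°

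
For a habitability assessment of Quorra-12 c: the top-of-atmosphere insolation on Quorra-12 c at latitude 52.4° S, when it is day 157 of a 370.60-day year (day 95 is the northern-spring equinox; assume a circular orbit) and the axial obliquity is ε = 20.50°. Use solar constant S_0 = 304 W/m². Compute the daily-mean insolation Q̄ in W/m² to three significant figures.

Q̄ ≈ 24.5 W/m²

Solar longitude: L_s = 360° × (157 − 95)/370.60 = 60.227°.
sin δ = sin 20.50° × sin 60.227° = 0.30398, so δ = +17.697°.
cos h₀ = −tan(-52.4°) tan(+17.697°) = 0.4143, h₀ = 1.1436 rad.
Bracket: h₀ sin ϕ sin δ + cos ϕ cos δ sin h₀ = 1.1436×-0.79229×0.30398 + 0.61015×0.95268×0.91013 = -0.275425 + 0.529038 = 0.253613.
Q̄ = (S_0/π) × [bracket] = (304/π) × 0.253613 = 24.54 W/m².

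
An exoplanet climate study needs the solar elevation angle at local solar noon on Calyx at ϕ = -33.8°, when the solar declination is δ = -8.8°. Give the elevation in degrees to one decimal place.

65.0°

At local noon the hour angle is zero, so the zenith angle equals |ϕ − δ| = |-33.8° − (-8.800°)| = 25.000°.
Elevation = 90° − 25.000° = 65.0°.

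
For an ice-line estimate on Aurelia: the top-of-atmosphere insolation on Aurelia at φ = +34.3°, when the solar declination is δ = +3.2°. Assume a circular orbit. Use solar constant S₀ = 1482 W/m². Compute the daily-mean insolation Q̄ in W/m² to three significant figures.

Q̄ ≈ 413 W/m²

cos H₀ = −tan(+34.3°) tan(+3.200°) = -0.0381, H₀ = 1.6089 rad.
Bracket: H₀ sin φ sin δ + cos φ cos δ sin H₀ = 1.6089×0.56353×0.05582 + 0.82610×0.99844×0.99927 = 0.050610 + 0.824209 = 0.874819.
Q̄ = (S₀/π) × [bracket] = (1482/π) × 0.874819 = 412.7 W/m².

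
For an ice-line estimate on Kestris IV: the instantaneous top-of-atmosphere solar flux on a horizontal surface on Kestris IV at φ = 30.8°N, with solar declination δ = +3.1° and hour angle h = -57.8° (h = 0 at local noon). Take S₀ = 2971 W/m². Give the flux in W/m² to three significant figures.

cos θ_z = sin φ sin δ + cos φ cos δ cos h = 0.027691 + 0.457050 = 0.484741.
Flux = S₀ · cos θ_z = 2971 × 0.484741 = 1440 W/m².

1.44e+03 W/m²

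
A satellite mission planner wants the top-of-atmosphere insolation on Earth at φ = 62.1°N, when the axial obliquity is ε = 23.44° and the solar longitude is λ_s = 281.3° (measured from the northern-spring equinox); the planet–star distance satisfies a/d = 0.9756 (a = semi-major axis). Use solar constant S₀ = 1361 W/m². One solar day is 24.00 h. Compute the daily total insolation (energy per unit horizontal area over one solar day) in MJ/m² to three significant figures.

Solar declination: sin δ = sin ε · sin λ_s = sin 23.44° × sin 281.3° = -0.39008, so δ = -22.959°.
cos H₀ = −tan(+62.1°) tan(-22.959°) = 0.8001, H₀ = 0.6433 rad.
Bracket: H₀ sin φ sin δ + cos φ cos δ sin H₀ = 0.6433×0.88377×-0.39008 + 0.46793×0.92078×0.59985 = -0.221772 + 0.258452 = 0.036680.
Inverse-square distance factor (a/d)² = 0.9756² = 0.951795.
Q̄ = (S₀/π) × 0.951795 × [bracket] = (1361/π) × 0.951795 × 0.036680 = 15.124 W/m².
Daily total = Q̄ × 24.00 h × 3600 s/h = 15.124 × 24.00 × 3600 / 10⁶ = 1.307 MJ/m².

1.31 MJ/m²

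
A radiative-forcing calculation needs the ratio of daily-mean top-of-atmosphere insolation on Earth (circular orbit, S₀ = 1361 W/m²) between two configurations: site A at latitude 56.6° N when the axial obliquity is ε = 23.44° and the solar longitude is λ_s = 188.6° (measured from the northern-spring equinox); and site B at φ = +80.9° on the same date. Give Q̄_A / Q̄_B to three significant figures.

— Configuration A (φ=+56.6°):
Solar declination: sin δ = sin ε · sin λ_s = sin 23.44° × sin 188.6° = -0.05948, so δ = -3.410°.
cos H₀ = −tan(+56.6°) tan(-3.410°) = 0.0904, H₀ = 1.4803 rad.
Bracket: H₀ sin φ sin δ + cos φ cos δ sin H₀ = 1.4803×0.83485×-0.05948 + 0.55048×0.99823×0.99591 = -0.073507 + 0.547258 = 0.473751.
Q̄ = (S₀/π) × [bracket] = (1361/π) × 0.473751 = 205.24 W/m².
— Configuration B (φ=+80.9°):
cos H₀ = −tan(+80.9°) tan(-3.410°) = 0.3720, H₀ = 1.1896 rad.
Bracket: H₀ sin φ sin δ + cos φ cos δ sin H₀ = 1.1896×0.98741×-0.05948 + 0.15816×0.99823×0.92822 = -0.069867 + 0.146547 = 0.076680.
Q̄ = (S₀/π) × [bracket] = (1361/π) × 0.076680 = 33.219 W/m².
Ratio Q̄_A / Q̄_B = 205.24 / 33.219 = 6.178.

Q̄_A / Q̄_B ≈ 6.18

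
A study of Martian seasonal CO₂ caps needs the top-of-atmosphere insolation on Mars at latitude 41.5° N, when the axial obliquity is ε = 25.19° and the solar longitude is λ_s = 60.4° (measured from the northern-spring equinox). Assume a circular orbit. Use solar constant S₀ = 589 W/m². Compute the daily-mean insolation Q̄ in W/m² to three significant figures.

Solar declination: sin δ = sin ε · sin λ_s = sin 25.19° × sin 60.4° = 0.37008, so δ = +21.720°.
cos H₀ = −tan(+41.5°) tan(+21.720°) = -0.3524, H₀ = 1.9310 rad.
Bracket: H₀ sin φ sin δ + cos φ cos δ sin H₀ = 1.9310×0.66262×0.37008 + 0.74896×0.92900×0.93584 = 0.473524 + 0.651142 = 1.124666.
Q̄ = (S₀/π) × [bracket] = (589/π) × 1.124666 = 210.9 W/m².

Q̄ ≈ 211 W/m²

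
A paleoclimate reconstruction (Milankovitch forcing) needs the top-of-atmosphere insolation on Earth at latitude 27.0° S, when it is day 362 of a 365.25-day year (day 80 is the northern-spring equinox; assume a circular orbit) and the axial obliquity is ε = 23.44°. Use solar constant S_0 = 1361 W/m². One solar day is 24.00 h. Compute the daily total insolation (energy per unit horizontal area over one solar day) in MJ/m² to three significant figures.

41.9 MJ/m²

Solar longitude: L_s = 360° × (362 − 80)/365.25 = 277.947°.
sin δ = sin 23.44° × sin 277.947° = -0.39397, so δ = -23.202°.
cos h₀ = −tan(-27.0°) tan(-23.202°) = -0.2184, h₀ = 1.7910 rad.
Bracket: h₀ sin ϕ sin δ + cos ϕ cos δ sin h₀ = 1.7910×-0.45399×-0.39397 + 0.89101×0.91912×0.97586 = 0.320335 + 0.799176 = 1.119511.
Q̄ = (S_0/π) × [bracket] = (1361/π) × 1.119511 = 484.99 W/m².
Daily total = Q̄ × 24.00 h × 3600 s/h = 484.99 × 24.00 × 3600 / 10⁶ = 41.90 MJ/m².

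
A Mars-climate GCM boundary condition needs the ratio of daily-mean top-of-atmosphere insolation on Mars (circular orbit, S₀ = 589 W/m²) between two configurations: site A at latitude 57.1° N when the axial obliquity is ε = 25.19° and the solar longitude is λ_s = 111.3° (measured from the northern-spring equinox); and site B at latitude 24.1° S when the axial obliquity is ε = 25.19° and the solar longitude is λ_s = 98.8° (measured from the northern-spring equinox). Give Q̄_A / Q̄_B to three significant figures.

Q̄_A / Q̄_B ≈ 1.97

— Configuration A (φ=+57.1°):
Solar declination: sin δ = sin ε · sin λ_s = sin 25.19° × sin 111.3° = 0.39655, so δ = +23.363°.
cos H₀ = −tan(+57.1°) tan(+23.363°) = -0.6677, H₀ = 2.3019 rad.
Bracket: H₀ sin φ sin δ + cos φ cos δ sin H₀ = 2.3019×0.83962×0.39655 + 0.54317×0.91801×0.74442 = 0.766421 + 0.371194 = 1.137615.
Q̄ = (S₀/π) × [bracket] = (589/π) × 1.137615 = 213.29 W/m².
— Configuration B (φ=-24.1°):
Solar declination: sin δ = sin ε · sin λ_s = sin 25.19° × sin 98.8° = 0.42061, so δ = +24.873°.
cos H₀ = −tan(-24.1°) tan(+24.873°) = 0.2074, H₀ = 1.3619 rad.
Bracket: H₀ sin φ sin δ + cos φ cos δ sin H₀ = 1.3619×-0.40833×0.42061 + 0.91283×0.90724×0.97826 = -0.233903 + 0.810152 = 0.576249.
Q̄ = (S₀/π) × [bracket] = (589/π) × 0.576249 = 108.04 W/m².
Ratio Q̄_A / Q̄_B = 213.29 / 108.04 = 1.974.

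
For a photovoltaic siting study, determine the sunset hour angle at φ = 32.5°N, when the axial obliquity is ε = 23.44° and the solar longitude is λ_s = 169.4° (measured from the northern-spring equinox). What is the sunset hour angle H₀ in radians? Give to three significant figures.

H₀ = 1.62 rad

Solar declination: sin δ = sin ε · sin λ_s = sin 23.44° × sin 169.4° = 0.07317, so δ = +4.196°.
cos H₀ = −tan φ · tan δ = −tan(+32.5°) × tan(+4.196°) = -0.0467, so H₀ = 1.6176 rad = 92.68°.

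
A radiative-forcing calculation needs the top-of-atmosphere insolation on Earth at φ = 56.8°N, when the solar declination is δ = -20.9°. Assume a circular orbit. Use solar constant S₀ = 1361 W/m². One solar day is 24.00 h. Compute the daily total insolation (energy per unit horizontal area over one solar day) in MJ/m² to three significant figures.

4.96 MJ/m²

cos H₀ = −tan(+56.8°) tan(-20.900°) = 0.5835, H₀ = 0.9477 rad.
Bracket: H₀ sin φ sin δ + cos φ cos δ sin H₀ = 0.9477×0.83676×-0.35674 + 0.54756×0.93420×0.81208 = -0.282894 + 0.415404 = 0.132510.
Q̄ = (S₀/π) × [bracket] = (1361/π) × 0.132510 = 57.406 W/m².
Daily total = Q̄ × 24.00 h × 3600 s/h = 57.406 × 24.00 × 3600 / 10⁶ = 4.960 MJ/m².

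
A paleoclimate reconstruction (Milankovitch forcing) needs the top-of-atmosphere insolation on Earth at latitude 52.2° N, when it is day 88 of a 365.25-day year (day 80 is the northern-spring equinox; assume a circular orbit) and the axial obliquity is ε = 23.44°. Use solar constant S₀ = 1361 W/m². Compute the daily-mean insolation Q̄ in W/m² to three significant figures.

Q̄ ≈ 295 W/m²

Solar longitude: λ_s = 360° × (88 − 80)/365.25 = 7.885°.
sin δ = sin 23.44° × sin 7.885° = 0.05457, so δ = +3.128°.
cos H₀ = −tan(+52.2°) tan(+3.128°) = -0.0705, H₀ = 1.6413 rad.
Bracket: H₀ sin φ sin δ + cos φ cos δ sin H₀ = 1.6413×0.79016×0.05457 + 0.61291×0.99851×0.99751 = 0.070771 + 0.610473 = 0.681244.
Q̄ = (S₀/π) × [bracket] = (1361/π) × 0.681244 = 295.1 W/m².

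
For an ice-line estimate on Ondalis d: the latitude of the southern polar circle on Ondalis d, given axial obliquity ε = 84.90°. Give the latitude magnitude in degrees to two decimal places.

5.10°

The polar circle is the lowest latitude that experiences at least one full rotation of continuous darkness at the northern-summer solstice; it lies at |φ| = 90° − ε = 90° − 84.90° = 5.10°.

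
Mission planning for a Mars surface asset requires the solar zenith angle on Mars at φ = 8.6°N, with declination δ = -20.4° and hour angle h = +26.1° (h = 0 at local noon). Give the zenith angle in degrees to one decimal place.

θ_z = 38.7°

cos θ_z = sin φ sin δ + cos φ cos δ cos h = -0.052124 + 0.832241 = 0.780117.
θ_z = arccos(0.780117) = 38.7°.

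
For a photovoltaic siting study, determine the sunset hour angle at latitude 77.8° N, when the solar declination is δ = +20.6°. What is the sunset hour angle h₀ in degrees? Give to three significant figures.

Sunrise equation: cos h₀ = −tan ϕ · tan δ = -1.7385 ≤ −1, so the Sun never sets (polar day) and h₀ = π.

h₀ = 180°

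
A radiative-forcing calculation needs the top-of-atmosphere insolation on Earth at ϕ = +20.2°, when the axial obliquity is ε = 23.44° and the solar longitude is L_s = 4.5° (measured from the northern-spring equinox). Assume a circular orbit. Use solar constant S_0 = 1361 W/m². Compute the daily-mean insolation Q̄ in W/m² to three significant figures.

Q̄ ≈ 414 W/m²

Solar declination: sin δ = sin ε · sin L_s = sin 23.44° × sin 4.5° = 0.03121, so δ = +1.788°.
cos h₀ = −tan(+20.2°) tan(+1.788°) = -0.0115, h₀ = 1.5823 rad.
Bracket: h₀ sin ϕ sin δ + cos ϕ cos δ sin h₀ = 1.5823×0.34530×0.03121 + 0.93849×0.99951×0.99993 = 0.017052 + 0.937964 = 0.955016.
Q̄ = (S_0/π) × [bracket] = (1361/π) × 0.955016 = 413.7 W/m².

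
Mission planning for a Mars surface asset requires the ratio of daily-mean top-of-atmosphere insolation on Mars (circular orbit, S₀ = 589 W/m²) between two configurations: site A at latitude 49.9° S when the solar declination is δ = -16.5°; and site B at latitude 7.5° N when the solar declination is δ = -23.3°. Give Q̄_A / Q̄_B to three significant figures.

— Configuration A (φ=-49.9°):
cos H₀ = −tan(-49.9°) tan(-16.500°) = -0.3518, H₀ = 1.9303 rad.
Bracket: H₀ sin φ sin δ + cos φ cos δ sin H₀ = 1.9303×-0.76492×-0.28402 + 0.64412×0.95882×0.93609 = 0.419363 + 0.578125 = 0.997488.
Q̄ = (S₀/π) × [bracket] = (589/π) × 0.997488 = 187.01 W/m².
— Configuration B (φ=+7.5°):
cos H₀ = −tan(+7.5°) tan(-23.300°) = 0.0567, H₀ = 1.5141 rad.
Bracket: H₀ sin φ sin δ + cos φ cos δ sin H₀ = 1.5141×0.13053×-0.39555 + 0.99144×0.91845×0.99839 = -0.078175 + 0.909122 = 0.830947.
Q̄ = (S₀/π) × [bracket] = (589/π) × 0.830947 = 155.79 W/m².
Ratio Q̄_A / Q̄_B = 187.01 / 155.79 = 1.200.

Q̄_A / Q̄_B ≈ 1.20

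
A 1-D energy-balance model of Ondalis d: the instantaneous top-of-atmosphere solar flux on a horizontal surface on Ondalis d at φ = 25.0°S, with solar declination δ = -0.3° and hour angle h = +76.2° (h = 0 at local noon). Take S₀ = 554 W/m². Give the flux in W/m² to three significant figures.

121 W/m²

cos θ_z = sin φ sin δ + cos φ cos δ cos h = 0.002213 + 0.216182 = 0.218395.
Flux = S₀ · cos θ_z = 554 × 0.218395 = 121.0 W/m².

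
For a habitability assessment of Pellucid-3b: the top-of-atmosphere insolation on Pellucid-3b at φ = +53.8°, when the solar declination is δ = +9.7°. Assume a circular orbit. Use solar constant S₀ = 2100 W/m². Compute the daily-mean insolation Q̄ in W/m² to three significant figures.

Q̄ ≈ 543 W/m²

cos H₀ = −tan(+53.8°) tan(+9.700°) = -0.2336, H₀ = 1.8065 rad.
Bracket: H₀ sin φ sin δ + cos φ cos δ sin H₀ = 1.8065×0.80696×0.16849 + 0.59061×0.98570×0.97234 = 0.245620 + 0.566062 = 0.811682.
Q̄ = (S₀/π) × [bracket] = (2100/π) × 0.811682 = 542.6 W/m².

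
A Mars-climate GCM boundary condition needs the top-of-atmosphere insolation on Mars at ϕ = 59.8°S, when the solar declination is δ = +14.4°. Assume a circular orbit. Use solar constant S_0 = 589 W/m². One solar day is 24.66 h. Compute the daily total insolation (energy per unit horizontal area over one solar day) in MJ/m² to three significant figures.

cos h₀ = −tan(-59.8°) tan(+14.400°) = 0.4412, h₀ = 1.1139 rad.
Bracket: h₀ sin ϕ sin δ + cos ϕ cos δ sin h₀ = 1.1139×-0.86427×0.24869 + 0.50302×0.96858×0.89743 = -0.239416 + 0.437241 = 0.197825.
Q̄ = (S_0/π) × [bracket] = (589/π) × 0.197825 = 37.089 W/m².
Daily total = Q̄ × 24.66 h × 3600 s/h = 37.089 × 24.66 × 3600 / 10⁶ = 3.293 MJ/m².

3.29 MJ/m²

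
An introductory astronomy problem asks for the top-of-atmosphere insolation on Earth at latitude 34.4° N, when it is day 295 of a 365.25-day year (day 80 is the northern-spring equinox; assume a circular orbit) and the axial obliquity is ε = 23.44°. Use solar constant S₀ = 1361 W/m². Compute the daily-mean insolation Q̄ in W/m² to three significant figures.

Q̄ ≈ 272 W/m²

Solar longitude: λ_s = 360° × (295 − 80)/365.25 = 211.910°.
sin δ = sin 23.44° × sin 211.910° = -0.21026, so δ = -12.138°.
cos H₀ = −tan(+34.4°) tan(-12.138°) = 0.1473, H₀ = 1.4230 rad.
Bracket: H₀ sin φ sin δ + cos φ cos δ sin H₀ = 1.4230×0.56497×-0.21026 + 0.82511×0.97764×0.98910 = -0.169039 + 0.797868 = 0.628829.
Q̄ = (S₀/π) × [bracket] = (1361/π) × 0.628829 = 272.4 W/m².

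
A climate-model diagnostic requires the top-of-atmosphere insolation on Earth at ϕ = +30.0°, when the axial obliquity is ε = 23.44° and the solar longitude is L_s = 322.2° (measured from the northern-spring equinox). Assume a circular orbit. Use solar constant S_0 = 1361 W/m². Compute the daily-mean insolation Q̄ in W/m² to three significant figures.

Q̄ ≈ 285 W/m²

Solar declination: sin δ = sin ε · sin L_s = sin 23.44° × sin 322.2° = -0.24381, so δ = -14.111°.
cos h₀ = −tan(+30.0°) tan(-14.111°) = 0.1451, h₀ = 1.4251 rad.
Bracket: h₀ sin ϕ sin δ + cos ϕ cos δ sin h₀ = 1.4251×0.50000×-0.24381 + 0.86603×0.96982×0.98941 = -0.173727 + 0.830999 = 0.657272.
Q̄ = (S_0/π) × [bracket] = (1361/π) × 0.657272 = 284.7 W/m².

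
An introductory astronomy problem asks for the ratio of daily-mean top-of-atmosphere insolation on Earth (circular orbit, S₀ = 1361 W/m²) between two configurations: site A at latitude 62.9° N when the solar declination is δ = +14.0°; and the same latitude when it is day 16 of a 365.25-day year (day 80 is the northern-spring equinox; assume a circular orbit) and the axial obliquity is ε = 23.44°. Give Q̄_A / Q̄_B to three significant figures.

— Configuration A (φ=+62.9°):
cos H₀ = −tan(+62.9°) tan(+14.000°) = -0.4872, H₀ = 2.0797 rad.
Bracket: H₀ sin φ sin δ + cos φ cos δ sin H₀ = 2.0797×0.89021×0.24192 + 0.45554×0.97030×0.87327 = 0.447883 + 0.385994 = 0.833877.
Q̄ = (S₀/π) × [bracket] = (1361/π) × 0.833877 = 361.25 W/m².
— Configuration B (φ=+62.9°):
Solar longitude: λ_s = 360° × (16 − 80)/365.25 = -63.080°, i.e. -63.080° + 360° = 296.920°.
sin δ = sin 23.44° × sin 296.920° = -0.35468, so δ = -20.774°.
cos H₀ = −tan(+62.9°) tan(-20.774°) = 0.7413, H₀ = 0.7358 rad.
Bracket: H₀ sin φ sin δ + cos φ cos δ sin H₀ = 0.7358×0.89021×-0.35468 + 0.45554×0.93499×0.67116 = -0.232321 + 0.285864 = 0.053543.
Q̄ = (S₀/π) × [bracket] = (1361/π) × 0.053543 = 23.196 W/m².
Ratio Q̄_A / Q̄_B = 361.25 / 23.196 = 15.57.

Q̄_A / Q̄_B ≈ 15.6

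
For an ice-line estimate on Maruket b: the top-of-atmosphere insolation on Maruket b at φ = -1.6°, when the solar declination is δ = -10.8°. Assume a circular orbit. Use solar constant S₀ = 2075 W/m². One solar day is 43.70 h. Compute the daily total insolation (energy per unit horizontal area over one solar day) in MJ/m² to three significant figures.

103 MJ/m²

cos H₀ = −tan(-1.6°) tan(-10.800°) = -0.0053, H₀ = 1.5761 rad.
Bracket: H₀ sin φ sin δ + cos φ cos δ sin H₀ = 1.5761×-0.02792×-0.18738 + 0.99961×0.98229×0.99999 = 0.008246 + 0.981897 = 0.990143.
Q̄ = (S₀/π) × [bracket] = (2075/π) × 0.990143 = 653.98 W/m².
Daily total = Q̄ × 43.70 h × 3600 s/h = 653.98 × 43.70 × 3600 / 10⁶ = 102.9 MJ/m².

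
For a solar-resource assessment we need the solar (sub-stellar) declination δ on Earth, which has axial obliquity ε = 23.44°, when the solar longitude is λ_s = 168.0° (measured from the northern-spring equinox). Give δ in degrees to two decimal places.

sin δ = sin ε · sin λ_s = sin 23.44° × sin 168.0° = 0.082705.
δ = arcsin(0.082705) = +4.74°.

δ = +4.74°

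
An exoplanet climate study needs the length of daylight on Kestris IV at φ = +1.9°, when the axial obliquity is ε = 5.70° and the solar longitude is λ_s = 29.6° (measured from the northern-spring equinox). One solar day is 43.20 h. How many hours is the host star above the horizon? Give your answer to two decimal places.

21.62 h

Solar declination: sin δ = sin ε · sin λ_s = sin 5.70° × sin 29.6° = 0.04906, so δ = +2.812°.
cos H₀ = −tan φ · tan δ = −tan(+1.9°) × tan(+2.812°) = -0.0016, so H₀ = 1.5724 rad = 90.09°.
Daylight = 2H₀/(2π) × 43.20 h = (1.5724/π) × 43.20 = 21.62 h.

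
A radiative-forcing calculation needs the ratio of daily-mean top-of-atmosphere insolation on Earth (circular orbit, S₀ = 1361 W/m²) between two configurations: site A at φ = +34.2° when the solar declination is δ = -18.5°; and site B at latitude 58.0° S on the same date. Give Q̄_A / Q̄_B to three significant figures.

Q̄_A / Q̄_B ≈ 0.525

— Configuration A (φ=+34.2°):
cos H₀ = −tan(+34.2°) tan(-18.500°) = 0.2274, H₀ = 1.3414 rad.
Bracket: H₀ sin φ sin δ + cos φ cos δ sin H₀ = 1.3414×0.56208×-0.31730 + 0.82708×0.94832×0.97380 = -0.239236 + 0.763787 = 0.524551.
Q̄ = (S₀/π) × [bracket] = (1361/π) × 0.524551 = 227.25 W/m².
— Configuration B (φ=-58.0°):
cos H₀ = −tan(-58.0°) tan(-18.500°) = -0.5355, H₀ = 2.1359 rad.
Bracket: H₀ sin φ sin δ + cos φ cos δ sin H₀ = 2.1359×-0.84805×-0.31730 + 0.52992×0.94832×0.84456 = 0.574741 + 0.424420 = 0.999161.
Q̄ = (S₀/π) × [bracket] = (1361/π) × 0.999161 = 432.86 W/m².
Ratio Q̄_A / Q̄_B = 227.25 / 432.86 = 0.5250.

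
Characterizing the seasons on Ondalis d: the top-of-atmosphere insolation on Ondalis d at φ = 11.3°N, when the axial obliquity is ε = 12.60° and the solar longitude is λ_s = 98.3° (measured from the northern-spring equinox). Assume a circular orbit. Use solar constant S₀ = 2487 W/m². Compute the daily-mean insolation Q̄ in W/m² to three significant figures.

Q̄ ≈ 811 W/m²

Solar declination: sin δ = sin ε · sin λ_s = sin 12.60° × sin 98.3° = 0.21586, so δ = +12.466°.
cos H₀ = −tan(+11.3°) tan(+12.466°) = -0.0442, H₀ = 1.6150 rad.
Bracket: H₀ sin φ sin δ + cos φ cos δ sin H₀ = 1.6150×0.19595×0.21586 + 0.98061×0.97642×0.99902 = 0.068311 + 0.956549 = 1.024860.
Q̄ = (S₀/π) × [bracket] = (2487/π) × 1.024860 = 811.3 W/m².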